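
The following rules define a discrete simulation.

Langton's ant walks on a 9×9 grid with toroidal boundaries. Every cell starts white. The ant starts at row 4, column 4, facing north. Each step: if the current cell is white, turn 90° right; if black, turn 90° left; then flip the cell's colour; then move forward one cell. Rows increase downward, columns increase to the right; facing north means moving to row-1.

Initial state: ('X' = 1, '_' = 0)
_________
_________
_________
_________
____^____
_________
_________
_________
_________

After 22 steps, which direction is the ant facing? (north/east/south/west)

k=0  _________
_________
_________
_________
____^____
_________
_________
_________
_________
k=1  _________
_________
_________
_________
____X>___
_________
_________
_________
_________
k=2  _________
_________
_________
_________
____XX___
_____v___
_________
_________
_________
k=3  _________
_________
_________
_________
____XX___
____<X___
_________
_________
_________
k=4  _________
_________
_________
_________
____^X___
____XX___
_________
_________
_________
k=5  _________
_________
_________
_________
___<_X___
____XX___
_________
_________
_________
k=6  _________
_________
_________
___^_____
___X_X___
____XX___
_________
_________
_________
k=7  _________
_________
_________
___X>____
___X_X___
____XX___
_________
_________
_________
k=8  _________
_________
_________
___XX____
___XvX___
____XX___
_________
_________
_________
k=9  _________
_________
_________
___XX____
___<XX___
____XX___
_________
_________
_________
k=10  _________
_________
_________
___XX____
____XX___
___vXX___
_________
_________
_________
k=11  _________
_________
_________
___XX____
____XX___
__<XXX___
_________
_________
_________
k=12  _________
_________
_________
___XX____
__^_XX___
__XXXX___
_________
_________
_________
k=13  _________
_________
_________
___XX____
__X>XX___
__XXXX___
_________
_________
_________
k=14  _________
_________
_________
___XX____
__XXXX___
__XvXX___
_________
_________
_________
k=15  _________
_________
_________
___XX____
__XXXX___
__X_>X___
_________
_________
_________
k=16  _________
_________
_________
___XX____
__XX^X___
__X__X___
_________
_________
_________
k=17  _________
_________
_________
___XX____
__X<_X___
__X__X___
_________
_________
_________
k=18  _________
_________
_________
___XX____
__X__X___
__Xv_X___
_________
_________
_________
k=19  _________
_________
_________
___XX____
__X__X___
__<X_X___
_________
_________
_________
k=20  _________
_________
_________
___XX____
__X__X___
___X_X___
__v______
_________
_________
k=21  _________
_________
_________
___XX____
__X__X___
___X_X___
_<X______
_________
_________
k=22  _________
_________
_________
___XX____
__X__X___
_^_X_X___
_XX______
_________
_________

north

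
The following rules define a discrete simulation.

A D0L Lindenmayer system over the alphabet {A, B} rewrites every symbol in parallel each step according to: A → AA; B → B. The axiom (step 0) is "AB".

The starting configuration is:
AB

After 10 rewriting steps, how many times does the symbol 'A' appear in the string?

1024

step 0: AB
step 1: AAB
step 2: AAAAB
step 3: AAAAAAAAB
step 4: AAAAAAAAAAAAAAAAB
step 5: AAAAAAAAAAAAAAAAAAAAAAAAAAAAAAAAB
step 6: AAAAAAAAAAAAAAAAAAAAAAAAAAAAAAAAAAAAAAAAAAAAAAAAAAAAAAAAAAAAAAAAB
step 7: AAAAAAAAAAAAAAAAAAAAAAAAAAAAAAAAAAAAAAAAAAAAAAAAAAAAAAAAAA…AAAAAAAAAAAAAAAAAAAAAAAAAAAAAAAAAAAAAAAAAAAAAAAAAAAAAAAAAB  (len 129)
step 8: AAAAAAAAAAAAAAAAAAAAAAAAAAAAAAAAAAAAAAAAAAAAAAAAAAAAAAAAAA…AAAAAAAAAAAAAAAAAAAAAAAAAAAAAAAAAAAAAAAAAAAAAAAAAAAAAAAAAB  (len 257)
step 9: AAAAAAAAAAAAAAAAAAAAAAAAAAAAAAAAAAAAAAAAAAAAAAAAAAAAAAAAAA…AAAAAAAAAAAAAAAAAAAAAAAAAAAAAAAAAAAAAAAAAAAAAAAAAAAAAAAAAB  (len 513)
step 10: AAAAAAAAAAAAAAAAAAAAAAAAAAAAAAAAAAAAAAAAAAAAAAAAAAAAAAAAAA…AAAAAAAAAAAAAAAAAAAAAAAAAAAAAAAAAAAAAAAAAAAAAAAAAAAAAAAAAB  (len 1025)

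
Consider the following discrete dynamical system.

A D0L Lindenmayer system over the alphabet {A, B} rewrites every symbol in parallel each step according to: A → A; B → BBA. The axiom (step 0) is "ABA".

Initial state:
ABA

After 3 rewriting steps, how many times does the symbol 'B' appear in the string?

8

[0] ABA
[1] ABBAA
[2] ABBABBAAA
[3] ABBABBAABBABBAAAA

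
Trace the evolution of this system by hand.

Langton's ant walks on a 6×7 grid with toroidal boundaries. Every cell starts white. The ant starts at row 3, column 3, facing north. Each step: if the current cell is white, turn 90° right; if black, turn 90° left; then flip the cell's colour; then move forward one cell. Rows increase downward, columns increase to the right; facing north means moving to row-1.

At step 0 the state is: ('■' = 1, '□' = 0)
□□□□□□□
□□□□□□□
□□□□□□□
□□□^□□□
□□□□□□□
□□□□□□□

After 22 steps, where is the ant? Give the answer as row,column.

step 0: □□□□□□□
□□□□□□□
□□□□□□□
□□□^□□□
□□□□□□□
□□□□□□□
step 1: □□□□□□□
□□□□□□□
□□□□□□□
□□□■>□□
□□□□□□□
□□□□□□□
step 2: □□□□□□□
□□□□□□□
□□□□□□□
□□□■■□□
□□□□v□□
□□□□□□□
step 3: □□□□□□□
□□□□□□□
□□□□□□□
□□□■■□□
□□□<■□□
□□□□□□□
step 4: □□□□□□□
□□□□□□□
□□□□□□□
□□□^■□□
□□□■■□□
□□□□□□□
step 5: □□□□□□□
□□□□□□□
□□□□□□□
□□<□■□□
□□□■■□□
□□□□□□□
step 6: □□□□□□□
□□□□□□□
□□^□□□□
□□■□■□□
□□□■■□□
□□□□□□□
step 7: □□□□□□□
□□□□□□□
□□■>□□□
□□■□■□□
□□□■■□□
□□□□□□□
step 8: □□□□□□□
□□□□□□□
□□■■□□□
□□■v■□□
□□□■■□□
□□□□□□□
step 9: □□□□□□□
□□□□□□□
□□■■□□□
□□<■■□□
□□□■■□□
□□□□□□□
step 10: □□□□□□□
□□□□□□□
□□■■□□□
□□□■■□□
□□v■■□□
□□□□□□□
step 11: □□□□□□□
□□□□□□□
□□■■□□□
□□□■■□□
□<■■■□□
□□□□□□□
step 12: □□□□□□□
□□□□□□□
□□■■□□□
□^□■■□□
□■■■■□□
□□□□□□□
step 13: □□□□□□□
□□□□□□□
□□■■□□□
□■>■■□□
□■■■■□□
□□□□□□□
step 14: □□□□□□□
□□□□□□□
□□■■□□□
□■■■■□□
□■v■■□□
□□□□□□□
step 15: □□□□□□□
□□□□□□□
□□■■□□□
□■■■■□□
□■□>■□□
□□□□□□□
step 16: □□□□□□□
□□□□□□□
□□■■□□□
□■■^■□□
□■□□■□□
□□□□□□□
step 17: □□□□□□□
□□□□□□□
□□■■□□□
□■<□■□□
□■□□■□□
□□□□□□□
step 18: □□□□□□□
□□□□□□□
□□■■□□□
□■□□■□□
□■v□■□□
□□□□□□□
step 19: □□□□□□□
□□□□□□□
□□■■□□□
□■□□■□□
□<■□■□□
□□□□□□□
step 20: □□□□□□□
□□□□□□□
□□■■□□□
□■□□■□□
□□■□■□□
□v□□□□□
step 21: □□□□□□□
□□□□□□□
□□■■□□□
□■□□■□□
□□■□■□□
<■□□□□□
step 22: □□□□□□□
□□□□□□□
□□■■□□□
□■□□■□□
^□■□■□□
■■□□□□□

4,0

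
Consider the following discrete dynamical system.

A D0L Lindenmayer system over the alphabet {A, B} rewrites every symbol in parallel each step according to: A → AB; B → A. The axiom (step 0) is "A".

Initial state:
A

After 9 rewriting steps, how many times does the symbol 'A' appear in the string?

0) A
1) AB
2) ABA
3) ABAAB
4) ABAABABA
5) ABAABABAABAAB
6) ABAABABAABAABABAABABA
7) ABAABABAABAABABAABABAABAABABAABAAB
8) ABAABABAABAABABAABABAABAABABAABAABABAABABAABAABABAABABA
9) ABAABABAABAABABAABABAABAABABAABAABABAABABAABAABABAABABAABAABABAABAABABAABABAABAABABAABAAB

55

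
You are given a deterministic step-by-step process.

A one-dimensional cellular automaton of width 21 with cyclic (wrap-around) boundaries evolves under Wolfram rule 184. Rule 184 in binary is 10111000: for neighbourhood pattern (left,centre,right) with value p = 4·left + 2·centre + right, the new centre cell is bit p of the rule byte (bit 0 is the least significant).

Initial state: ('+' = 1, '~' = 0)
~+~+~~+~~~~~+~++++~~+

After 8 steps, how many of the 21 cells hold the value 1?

0) ~+~+~~+~~~~~+~++++~~+
1) +~+~+~~+~~~~~++++~+~~
2) ~+~+~+~~+~~~~+++~+~+~
3) ~~+~+~+~~+~~~++~+~+~+
4) +~~+~+~+~~+~~+~+~+~+~
5) ~+~~+~+~+~~+~~+~+~+~+
6) +~+~~+~+~+~~+~~+~+~+~
7) ~+~+~~+~+~+~~+~~+~+~+
8) +~+~+~~+~+~+~~+~~+~+~

9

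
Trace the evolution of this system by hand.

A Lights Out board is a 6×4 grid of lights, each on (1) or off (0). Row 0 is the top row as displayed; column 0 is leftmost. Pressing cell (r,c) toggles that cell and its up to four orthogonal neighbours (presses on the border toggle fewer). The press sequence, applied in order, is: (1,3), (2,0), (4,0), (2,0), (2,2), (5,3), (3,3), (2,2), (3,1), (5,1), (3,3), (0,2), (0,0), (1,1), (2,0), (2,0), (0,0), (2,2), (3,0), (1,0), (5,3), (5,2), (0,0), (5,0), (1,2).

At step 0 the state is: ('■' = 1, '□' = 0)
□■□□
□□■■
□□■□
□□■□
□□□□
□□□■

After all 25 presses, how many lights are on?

0) □■□□
□□■■
□□■□
□□■□
□□□□
□□□■
1) □■□■
□□□□
□□■■
□□■□
□□□□
□□□■
2) □■□■
■□□□
■■■■
■□■□
□□□□
□□□■
3) □■□■
■□□□
■■■■
□□■□
■■□□
■□□■
4) □■□■
□□□□
□□■■
■□■□
■■□□
■□□■
5) □■□■
□□■□
□■□□
■□□□
■■□□
■□□■
6) □■□■
□□■□
□■□□
■□□□
■■□■
■□■□
7) □■□■
□□■□
□■□■
■□■■
■■□□
■□■□
8) □■□■
□□□□
□□■□
■□□■
■■□□
■□■□
9) □■□■
□□□□
□■■□
□■■■
■□□□
■□■□
10) □■□■
□□□□
□■■□
□■■■
■■□□
□■□□
11) □■□■
□□□□
□■■■
□■□□
■■□■
□■□□
12) □□■□
□□■□
□■■■
□■□□
■■□■
□■□□
13) ■■■□
■□■□
□■■■
□■□□
■■□■
□■□□
14) ■□■□
□■□□
□□■■
□■□□
■■□■
□■□□
15) ■□■□
■■□□
■■■■
■■□□
■■□■
□■□□
16) ■□■□
□■□□
□□■■
□■□□
■■□■
□■□□
17) □■■□
■■□□
□□■■
□■□□
■■□■
□■□□
18) □■■□
■■■□
□■□□
□■■□
■■□■
□■□□
19) □■■□
■■■□
■■□□
■□■□
□■□■
□■□□
20) ■■■□
□□■□
□■□□
■□■□
□■□■
□■□□
21) ■■■□
□□■□
□■□□
■□■□
□■□□
□■■■
22) ■■■□
□□■□
□■□□
■□■□
□■■□
□□□□
23) □□■□
■□■□
□■□□
■□■□
□■■□
□□□□
24) □□■□
■□■□
□■□□
■□■□
■■■□
■■□□
25) □□□□
■■□■
□■■□
■□■□
■■■□
■■□□

12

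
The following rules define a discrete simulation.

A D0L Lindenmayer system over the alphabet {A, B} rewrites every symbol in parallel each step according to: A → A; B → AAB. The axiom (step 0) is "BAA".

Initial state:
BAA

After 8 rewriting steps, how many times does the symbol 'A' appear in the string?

18

k=0  BAA
k=1  AABAA
k=2  AAAABAA
k=3  AAAAAABAA
k=4  AAAAAAAABAA
k=5  AAAAAAAAAABAA
k=6  AAAAAAAAAAAABAA
k=7  AAAAAAAAAAAAAABAA
k=8  AAAAAAAAAAAAAAAABAA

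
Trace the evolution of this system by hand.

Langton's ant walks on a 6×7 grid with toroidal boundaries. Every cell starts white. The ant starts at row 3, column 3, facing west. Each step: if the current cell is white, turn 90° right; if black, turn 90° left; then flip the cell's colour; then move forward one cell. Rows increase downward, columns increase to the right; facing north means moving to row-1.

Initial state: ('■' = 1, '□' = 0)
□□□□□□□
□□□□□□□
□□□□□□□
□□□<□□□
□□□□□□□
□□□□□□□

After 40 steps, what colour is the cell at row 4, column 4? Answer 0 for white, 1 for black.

0

t=0: □□□□□□□
□□□□□□□
□□□□□□□
□□□<□□□
□□□□□□□
□□□□□□□
t=1: □□□□□□□
□□□□□□□
□□□^□□□
□□□■□□□
□□□□□□□
□□□□□□□
t=2: □□□□□□□
□□□□□□□
□□□■>□□
□□□■□□□
□□□□□□□
□□□□□□□
t=3: □□□□□□□
□□□□□□□
□□□■■□□
□□□■v□□
□□□□□□□
□□□□□□□
t=4: □□□□□□□
□□□□□□□
□□□■■□□
□□□<■□□
□□□□□□□
□□□□□□□
t=5: □□□□□□□
□□□□□□□
□□□■■□□
□□□□■□□
□□□v□□□
□□□□□□□
t=6: □□□□□□□
□□□□□□□
□□□■■□□
□□□□■□□
□□<■□□□
□□□□□□□
t=7: □□□□□□□
□□□□□□□
□□□■■□□
□□^□■□□
□□■■□□□
□□□□□□□
t=8: □□□□□□□
□□□□□□□
□□□■■□□
□□■>■□□
□□■■□□□
□□□□□□□
t=9: □□□□□□□
□□□□□□□
□□□■■□□
□□■■■□□
□□■v□□□
□□□□□□□
t=10: □□□□□□□
□□□□□□□
□□□■■□□
□□■■■□□
□□■□>□□
□□□□□□□
t=11: □□□□□□□
□□□□□□□
□□□■■□□
□□■■■□□
□□■□■□□
□□□□v□□
t=12: □□□□□□□
□□□□□□□
□□□■■□□
□□■■■□□
□□■□■□□
□□□<■□□
t=13: □□□□□□□
□□□□□□□
□□□■■□□
□□■■■□□
□□■^■□□
□□□■■□□
t=14: □□□□□□□
□□□□□□□
□□□■■□□
□□■■■□□
□□■■>□□
□□□■■□□
t=15: □□□□□□□
□□□□□□□
□□□■■□□
□□■■^□□
□□■■□□□
□□□■■□□
t=16: □□□□□□□
□□□□□□□
□□□■■□□
□□■<□□□
□□■■□□□
□□□■■□□
t=17: □□□□□□□
□□□□□□□
□□□■■□□
□□■□□□□
□□■v□□□
□□□■■□□
t=18: □□□□□□□
□□□□□□□
□□□■■□□
□□■□□□□
□□■□>□□
□□□■■□□
t=19: □□□□□□□
□□□□□□□
□□□■■□□
□□■□□□□
□□■□■□□
□□□■v□□
t=20: □□□□□□□
□□□□□□□
□□□■■□□
□□■□□□□
□□■□■□□
□□□■□>□
t=21: □□□□□v□
□□□□□□□
□□□■■□□
□□■□□□□
□□■□■□□
□□□■□■□
t=22: □□□□<■□
□□□□□□□
□□□■■□□
□□■□□□□
□□■□■□□
□□□■□■□
t=23: □□□□■■□
□□□□□□□
□□□■■□□
□□■□□□□
□□■□■□□
□□□■^■□
t=24: □□□□■■□
□□□□□□□
□□□■■□□
□□■□□□□
□□■□■□□
□□□■■>□
t=25: □□□□■■□
□□□□□□□
□□□■■□□
□□■□□□□
□□■□■^□
□□□■■□□
t=26: □□□□■■□
□□□□□□□
□□□■■□□
□□■□□□□
□□■□■■>
□□□■■□□
t=27: □□□□■■□
□□□□□□□
□□□■■□□
□□■□□□□
□□■□■■■
□□□■■□v
t=28: □□□□■■□
□□□□□□□
□□□■■□□
□□■□□□□
□□■□■■■
□□□■■<■
t=29: □□□□■■□
□□□□□□□
□□□■■□□
□□■□□□□
□□■□■^■
□□□■■■■
t=30: □□□□■■□
□□□□□□□
□□□■■□□
□□■□□□□
□□■□<□■
□□□■■■■
t=31: □□□□■■□
□□□□□□□
□□□■■□□
□□■□□□□
□□■□□□■
□□□■v■■
t=32: □□□□■■□
□□□□□□□
□□□■■□□
□□■□□□□
□□■□□□■
□□□■□>■
t=33: □□□□■■□
□□□□□□□
□□□■■□□
□□■□□□□
□□■□□^■
□□□■□□■
t=34: □□□□■■□
□□□□□□□
□□□■■□□
□□■□□□□
□□■□□■>
□□□■□□■
t=35: □□□□■■□
□□□□□□□
□□□■■□□
□□■□□□^
□□■□□■□
□□□■□□■
t=36: □□□□■■□
□□□□□□□
□□□■■□□
>□■□□□■
□□■□□■□
□□□■□□■
t=37: □□□□■■□
□□□□□□□
□□□■■□□
■□■□□□■
v□■□□■□
□□□■□□■
t=38: □□□□■■□
□□□□□□□
□□□■■□□
■□■□□□■
■□■□□■<
□□□■□□■
t=39: □□□□■■□
□□□□□□□
□□□■■□□
■□■□□□^
■□■□□■■
□□□■□□■
t=40: □□□□■■□
□□□□□□□
□□□■■□□
■□■□□<□
■□■□□■■
□□□■□□■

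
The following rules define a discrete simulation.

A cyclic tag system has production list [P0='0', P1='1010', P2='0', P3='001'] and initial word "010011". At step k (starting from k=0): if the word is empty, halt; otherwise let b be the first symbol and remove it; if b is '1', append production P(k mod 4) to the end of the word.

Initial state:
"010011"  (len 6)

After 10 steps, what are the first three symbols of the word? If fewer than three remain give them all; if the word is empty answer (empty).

step 0: "010011"  (len 6)
step 1: "10011"  (len 5)
step 2: "00111010"  (len 8)
step 3: "0111010"  (len 7)
step 4: "111010"  (len 6)
step 5: "110100"  (len 6)
step 6: "101001010"  (len 9)
step 7: "010010100"  (len 9)
step 8: "10010100"  (len 8)
step 9: "00101000"  (len 8)
step 10: "0101000"  (len 7)

010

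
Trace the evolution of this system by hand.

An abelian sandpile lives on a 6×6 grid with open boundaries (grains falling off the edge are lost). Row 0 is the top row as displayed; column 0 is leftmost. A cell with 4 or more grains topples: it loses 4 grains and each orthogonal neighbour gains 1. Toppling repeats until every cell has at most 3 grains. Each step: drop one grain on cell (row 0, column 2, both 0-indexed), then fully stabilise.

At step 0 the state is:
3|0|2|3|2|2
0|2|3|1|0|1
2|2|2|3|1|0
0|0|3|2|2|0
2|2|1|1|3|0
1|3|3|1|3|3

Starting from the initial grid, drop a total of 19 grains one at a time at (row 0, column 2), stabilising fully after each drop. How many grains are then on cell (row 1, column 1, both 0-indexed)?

t=0: 3|0|2|3|2|2
0|2|3|1|0|1
2|2|2|3|1|0
0|0|3|2|2|0
2|2|1|1|3|0
1|3|3|1|3|3
t=1: 3|0|3|3|2|2
0|2|3|1|0|1
2|2|2|3|1|0
0|0|3|2|2|0
2|2|1|1|3|0
1|3|3|1|3|3
t=2: 3|1|2|0|3|2
0|3|0|3|0|1
2|2|3|3|1|0
0|0|3|2|2|0
2|2|1|1|3|0
1|3|3|1|3|3
t=3: 3|1|3|0|3|2
0|3|0|3|0|1
2|2|3|3|1|0
0|0|3|2|2|0
2|2|1|1|3|0
1|3|3|1|3|3
t=4: 3|2|0|1|3|2
0|3|1|3|0|1
2|2|3|3|1|0
0|0|3|2|2|0
2|2|1|1|3|0
1|3|3|1|3|3
t=5: 3|2|1|1|3|2
0|3|1|3|0|1
2|2|3|3|1|0
0|0|3|2|2|0
2|2|1|1|3|0
1|3|3|1|3|3
t=6: 3|2|2|1|3|2
0|3|1|3|0|1
2|2|3|3|1|0
0|0|3|2|2|0
2|2|1|1|3|0
1|3|3|1|3|3
t=7: 3|2|3|1|3|2
0|3|1|3|0|1
2|2|3|3|1|0
0|0|3|2|2|0
2|2|1|1|3|0
1|3|3|1|3|3
t=8: 3|3|0|2|3|2
0|3|2|3|0|1
2|2|3|3|1|0
0|0|3|2|2|0
2|2|1|1|3|0
1|3|3|1|3|3
t=9: 3|3|1|2|3|2
0|3|2|3|0|1
2|2|3|3|1|0
0|0|3|2|2|0
2|2|1|1|3|0
1|3|3|1|3|3
t=10: 3|3|2|2|3|2
0|3|2|3|0|1
2|2|3|3|1|0
0|0|3|2|2|0
2|2|1|1|3|0
1|3|3|1|3|3
t=11: 3|3|3|2|3|2
0|3|2|3|0|1
2|2|3|3|1|0
0|0|3|2|2|0
2|2|1|1|3|0
1|3|3|1|3|3
t=12: 0|2|3|1|0|3
2|2|2|2|2|1
3|0|3|2|2|0
0|2|1|0|3|0
2|2|2|2|3|0
1|3|3|1|3|3
t=13: 0|3|0|2|0|3
2|2|3|2|2|1
3|0|3|2|2|0
0|2|1|0|3|0
2|2|2|2|3|0
1|3|3|1|3|3
t=14: 0|3|1|2|0|3
2|2|3|2|2|1
3|0|3|2|2|0
0|2|1|0|3|0
2|2|2|2|3|0
1|3|3|1|3|3
t=15: 0|3|2|2|0|3
2|2|3|2|2|1
3|0|3|2|2|0
0|2|1|0|3|0
2|2|2|2|3|0
1|3|3|1|3|3
t=16: 0|3|3|2|0|3
2|2|3|2|2|1
3|0|3|2|2|0
0|2|1|0|3|0
2|2|2|2|3|0
1|3|3|1|3|3
t=17: 1|1|2|3|0|3
3|0|2|3|2|1
3|2|0|3|2|0
0|2|2|0|3|0
2|2|2|2|3|0
1|3|3|1|3|3
t=18: 1|1|3|3|0|3
3|0|2|3|2|1
3|2|0|3|2|0
0|2|2|0|3|0
2|2|2|2|3|0
1|3|3|1|3|3
t=19: 1|2|2|1|1|3
3|1|0|2|3|1
3|2|2|0|3|0
0|2|2|1|3|0
2|2|2|2|3|0
1|3|3|1|3|3

1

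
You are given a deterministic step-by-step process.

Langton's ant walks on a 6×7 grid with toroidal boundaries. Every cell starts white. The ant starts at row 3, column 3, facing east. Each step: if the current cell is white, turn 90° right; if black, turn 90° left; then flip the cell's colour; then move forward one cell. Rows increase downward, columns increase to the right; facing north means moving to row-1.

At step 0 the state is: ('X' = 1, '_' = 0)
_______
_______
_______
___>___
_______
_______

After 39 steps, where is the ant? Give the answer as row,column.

gen 0: _______
_______
_______
___>___
_______
_______
gen 1: _______
_______
_______
___X___
___v___
_______
gen 2: _______
_______
_______
___X___
__<X___
_______
gen 3: _______
_______
_______
__^X___
__XX___
_______
gen 4: _______
_______
_______
__X>___
__XX___
_______
gen 5: _______
_______
___^___
__X____
__XX___
_______
gen 6: _______
_______
___X>__
__X____
__XX___
_______
gen 7: _______
_______
___XX__
__X_v__
__XX___
_______
gen 8: _______
_______
___XX__
__X<X__
__XX___
_______
gen 9: _______
_______
___^X__
__XXX__
__XX___
_______
gen 10: _______
_______
__<_X__
__XXX__
__XX___
_______
gen 11: _______
__^____
__X_X__
__XXX__
__XX___
_______
gen 12: _______
__X>___
__X_X__
__XXX__
__XX___
_______
gen 13: _______
__XX___
__XvX__
__XXX__
__XX___
_______
gen 14: _______
__XX___
__<XX__
__XXX__
__XX___
_______
gen 15: _______
__XX___
___XX__
__vXX__
__XX___
_______
gen 16: _______
__XX___
___XX__
___>X__
__XX___
_______
gen 17: _______
__XX___
___^X__
____X__
__XX___
_______
gen 18: _______
__XX___
__<_X__
____X__
__XX___
_______
gen 19: _______
__^X___
__X_X__
____X__
__XX___
_______
gen 20: _______
_<_X___
__X_X__
____X__
__XX___
_______
gen 21: _^_____
_X_X___
__X_X__
____X__
__XX___
_______
gen 22: _X>____
_X_X___
__X_X__
____X__
__XX___
_______
gen 23: _XX____
_XvX___
__X_X__
____X__
__XX___
_______
gen 24: _XX____
_<XX___
__X_X__
____X__
__XX___
_______
gen 25: _XX____
__XX___
_vX_X__
____X__
__XX___
_______
gen 26: _XX____
__XX___
<XX_X__
____X__
__XX___
_______
gen 27: _XX____
^_XX___
XXX_X__
____X__
__XX___
_______
gen 28: _XX____
X>XX___
XXX_X__
____X__
__XX___
_______
gen 29: _XX____
XXXX___
XvX_X__
____X__
__XX___
_______
gen 30: _XX____
XXXX___
X_>_X__
____X__
__XX___
_______
gen 31: _XX____
XX^X___
X___X__
____X__
__XX___
_______
gen 32: _XX____
X<_X___
X___X__
____X__
__XX___
_______
gen 33: _XX____
X__X___
Xv__X__
____X__
__XX___
_______
gen 34: _XX____
X__X___
<X__X__
____X__
__XX___
_______
gen 35: _XX____
X__X___
_X__X__
v___X__
__XX___
_______
gen 36: _XX____
X__X___
_X__X__
X___X_<
__XX___
_______
gen 37: _XX____
X__X___
_X__X_^
X___X_X
__XX___
_______
gen 38: _XX____
X__X___
>X__X_X
X___X_X
__XX___
_______
gen 39: _XX____
X__X___
XX__X_X
v___X_X
__XX___
_______

3,0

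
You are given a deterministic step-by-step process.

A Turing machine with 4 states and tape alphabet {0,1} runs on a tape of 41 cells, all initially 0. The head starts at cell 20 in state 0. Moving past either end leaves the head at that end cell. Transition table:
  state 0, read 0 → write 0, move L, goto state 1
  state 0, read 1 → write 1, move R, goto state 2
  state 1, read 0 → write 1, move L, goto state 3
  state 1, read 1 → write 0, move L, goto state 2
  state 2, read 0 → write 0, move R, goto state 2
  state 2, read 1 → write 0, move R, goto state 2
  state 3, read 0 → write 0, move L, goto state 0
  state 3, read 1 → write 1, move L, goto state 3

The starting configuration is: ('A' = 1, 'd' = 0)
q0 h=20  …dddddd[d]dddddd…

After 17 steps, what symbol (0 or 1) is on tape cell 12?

0

0) q0 h=20  …dddddd[d]dddddd…
1) q1 h=19  …dddddd[d]dddddd…
2) q3 h=18  …dddddd[d]Addddd…
3) q0 h=17  …dddddd[d]dAdddd…
4) q1 h=16  …dddddd[d]ddAddd…
5) q3 h=15  …dddddd[d]AddAdd…
6) q0 h=14  …dddddd[d]dAddAd…
7) q1 h=13  …dddddd[d]ddAddA…
8) q3 h=12  …dddddd[d]AddAdd…
9) q0 h=11  …dddddd[d]dAddAd…
10) q1 h=10  …dddddd[d]ddAddA…
11) q3 h= 9  …dddddd[d]AddAdd…
12) q0 h= 8  …dddddd[d]dAddAd…
13) q1 h= 7  …dddddd[d]ddAddA…
14) q3 h= 6  |dddddd[d]AddAdd…
15) q0 h= 5  |ddddd[d]dAddAd…
16) q1 h= 4  |dddd[d]ddAddA…
17) q3 h= 3  |ddd[d]AddAdd…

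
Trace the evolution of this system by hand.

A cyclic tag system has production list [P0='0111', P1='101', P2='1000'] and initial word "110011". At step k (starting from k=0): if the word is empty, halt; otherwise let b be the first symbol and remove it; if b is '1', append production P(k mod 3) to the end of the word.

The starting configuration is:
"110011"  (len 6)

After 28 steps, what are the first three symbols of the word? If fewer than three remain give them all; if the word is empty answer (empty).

k=0  "110011"  (len 6)
k=1  "100110111"  (len 9)
k=2  "00110111101"  (len 11)
k=3  "0110111101"  (len 10)
k=4  "110111101"  (len 9)
k=5  "10111101101"  (len 11)
k=6  "01111011011000"  (len 14)
k=7  "1111011011000"  (len 13)
k=8  "111011011000101"  (len 15)
k=9  "110110110001011000"  (len 18)
k=10  "101101100010110000111"  (len 21)
k=11  "01101100010110000111101"  (len 23)
k=12  "1101100010110000111101"  (len 22)
k=13  "1011000101100001111010111"  (len 25)
k=14  "011000101100001111010111101"  (len 27)
k=15  "11000101100001111010111101"  (len 26)
k=16  "10001011000011110101111010111"  (len 29)
k=17  "0001011000011110101111010111101"  (len 31)
k=18  "001011000011110101111010111101"  (len 30)
k=19  "01011000011110101111010111101"  (len 29)
k=20  "1011000011110101111010111101"  (len 28)
k=21  "0110000111101011110101111011000"  (len 31)
k=22  "110000111101011110101111011000"  (len 30)
k=23  "10000111101011110101111011000101"  (len 32)
k=24  "00001111010111101011110110001011000"  (len 35)
k=25  "0001111010111101011110110001011000"  (len 34)
k=26  "001111010111101011110110001011000"  (len 33)
k=27  "01111010111101011110110001011000"  (len 32)
k=28  "1111010111101011110110001011000"  (len 31)

111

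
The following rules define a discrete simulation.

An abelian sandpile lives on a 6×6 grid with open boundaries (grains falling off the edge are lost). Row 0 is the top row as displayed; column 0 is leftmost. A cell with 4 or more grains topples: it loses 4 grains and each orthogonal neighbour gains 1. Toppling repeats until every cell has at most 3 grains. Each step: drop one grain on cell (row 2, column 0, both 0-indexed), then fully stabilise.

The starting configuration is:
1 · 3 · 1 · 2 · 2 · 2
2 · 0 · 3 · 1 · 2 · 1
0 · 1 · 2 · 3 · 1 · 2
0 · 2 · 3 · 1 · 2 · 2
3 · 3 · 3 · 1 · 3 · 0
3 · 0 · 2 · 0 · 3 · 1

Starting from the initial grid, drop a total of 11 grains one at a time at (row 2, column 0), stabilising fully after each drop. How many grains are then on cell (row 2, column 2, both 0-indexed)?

3

t=0: 1 · 3 · 1 · 2 · 2 · 2
2 · 0 · 3 · 1 · 2 · 1
0 · 1 · 2 · 3 · 1 · 2
0 · 2 · 3 · 1 · 2 · 2
3 · 3 · 3 · 1 · 3 · 0
3 · 0 · 2 · 0 · 3 · 1
t=1: 1 · 3 · 1 · 2 · 2 · 2
2 · 0 · 3 · 1 · 2 · 1
1 · 1 · 2 · 3 · 1 · 2
0 · 2 · 3 · 1 · 2 · 2
3 · 3 · 3 · 1 · 3 · 0
3 · 0 · 2 · 0 · 3 · 1
t=2: 1 · 3 · 1 · 2 · 2 · 2
2 · 0 · 3 · 1 · 2 · 1
2 · 1 · 2 · 3 · 1 · 2
0 · 2 · 3 · 1 · 2 · 2
3 · 3 · 3 · 1 · 3 · 0
3 · 0 · 2 · 0 · 3 · 1
t=3: 1 · 3 · 1 · 2 · 2 · 2
2 · 0 · 3 · 1 · 2 · 1
3 · 1 · 2 · 3 · 1 · 2
0 · 2 · 3 · 1 · 2 · 2
3 · 3 · 3 · 1 · 3 · 0
3 · 0 · 2 · 0 · 3 · 1
t=4: 1 · 3 · 1 · 2 · 2 · 2
3 · 0 · 3 · 1 · 2 · 1
0 · 2 · 2 · 3 · 1 · 2
1 · 2 · 3 · 1 · 2 · 2
3 · 3 · 3 · 1 · 3 · 0
3 · 0 · 2 · 0 · 3 · 1
t=5: 1 · 3 · 1 · 2 · 2 · 2
3 · 0 · 3 · 1 · 2 · 1
1 · 2 · 2 · 3 · 1 · 2
1 · 2 · 3 · 1 · 2 · 2
3 · 3 · 3 · 1 · 3 · 0
3 · 0 · 2 · 0 · 3 · 1
t=6: 1 · 3 · 1 · 2 · 2 · 2
3 · 0 · 3 · 1 · 2 · 1
2 · 2 · 2 · 3 · 1 · 2
1 · 2 · 3 · 1 · 2 · 2
3 · 3 · 3 · 1 · 3 · 0
3 · 0 · 2 · 0 · 3 · 1
t=7: 1 · 3 · 1 · 2 · 2 · 2
3 · 0 · 3 · 1 · 2 · 1
3 · 2 · 2 · 3 · 1 · 2
1 · 2 · 3 · 1 · 2 · 2
3 · 3 · 3 · 1 · 3 · 0
3 · 0 · 2 · 0 · 3 · 1
t=8: 2 · 3 · 1 · 2 · 2 · 2
0 · 1 · 3 · 1 · 2 · 1
1 · 3 · 2 · 3 · 1 · 2
2 · 2 · 3 · 1 · 2 · 2
3 · 3 · 3 · 1 · 3 · 0
3 · 0 · 2 · 0 · 3 · 1
t=9: 2 · 3 · 1 · 2 · 2 · 2
0 · 1 · 3 · 1 · 2 · 1
2 · 3 · 2 · 3 · 1 · 2
2 · 2 · 3 · 1 · 2 · 2
3 · 3 · 3 · 1 · 3 · 0
3 · 0 · 2 · 0 · 3 · 1
t=10: 2 · 3 · 1 · 2 · 2 · 2
0 · 1 · 3 · 1 · 2 · 1
3 · 3 · 2 · 3 · 1 · 2
2 · 2 · 3 · 1 · 2 · 2
3 · 3 · 3 · 1 · 3 · 0
3 · 0 · 2 · 0 · 3 · 1
t=11: 2 · 3 · 1 · 2 · 2 · 2
1 · 2 · 3 · 1 · 2 · 1
1 · 0 · 3 · 3 · 1 · 2
3 · 3 · 3 · 1 · 2 · 2
3 · 3 · 3 · 1 · 3 · 0
3 · 0 · 2 · 0 · 3 · 1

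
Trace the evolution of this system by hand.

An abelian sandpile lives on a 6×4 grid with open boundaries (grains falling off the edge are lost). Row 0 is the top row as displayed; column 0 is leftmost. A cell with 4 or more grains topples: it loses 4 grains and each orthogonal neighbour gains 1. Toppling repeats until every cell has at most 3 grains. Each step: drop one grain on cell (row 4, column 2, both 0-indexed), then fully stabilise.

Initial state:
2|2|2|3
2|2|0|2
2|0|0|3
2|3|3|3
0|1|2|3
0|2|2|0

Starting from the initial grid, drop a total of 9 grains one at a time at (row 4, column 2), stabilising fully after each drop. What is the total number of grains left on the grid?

step 0: 2|2|2|3
2|2|0|2
2|0|0|3
2|3|3|3
0|1|2|3
0|2|2|0
step 1: 2|2|2|3
2|2|0|2
2|0|0|3
2|3|3|3
0|1|3|3
0|2|2|0
step 2: 2|2|2|3
2|2|0|3
2|1|2|0
3|0|2|2
0|3|2|1
0|2|3|1
step 3: 2|2|2|3
2|2|0|3
2|1|2|0
3|0|2|2
0|3|3|1
0|2|3|1
step 4: 2|2|2|3
2|2|0|3
2|1|2|0
3|1|3|2
1|1|2|2
1|0|1|2
step 5: 2|2|2|3
2|2|0|3
2|1|2|0
3|1|3|2
1|1|3|2
1|0|1|2
step 6: 2|2|2|3
2|2|0|3
2|1|3|0
3|2|0|3
1|2|1|3
1|0|2|2
step 7: 2|2|2|3
2|2|0|3
2|1|3|0
3|2|0|3
1|2|2|3
1|0|2|2
step 8: 2|2|2|3
2|2|0|3
2|1|3|0
3|2|0|3
1|2|3|3
1|0|2|2
step 9: 2|2|2|3
2|2|0|3
2|1|3|1
3|2|2|0
1|3|1|1
1|0|3|3

43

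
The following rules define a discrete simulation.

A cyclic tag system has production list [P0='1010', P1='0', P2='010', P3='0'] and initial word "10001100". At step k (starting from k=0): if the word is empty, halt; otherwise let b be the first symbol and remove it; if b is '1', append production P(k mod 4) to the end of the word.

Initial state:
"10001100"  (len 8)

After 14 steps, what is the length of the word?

step 0: "10001100"  (len 8)
step 1: "00011001010"  (len 11)
step 2: "0011001010"  (len 10)
step 3: "011001010"  (len 9)
step 4: "11001010"  (len 8)
step 5: "10010101010"  (len 11)
step 6: "00101010100"  (len 11)
step 7: "0101010100"  (len 10)
step 8: "101010100"  (len 9)
step 9: "010101001010"  (len 12)
step 10: "10101001010"  (len 11)
step 11: "0101001010010"  (len 13)
step 12: "101001010010"  (len 12)
step 13: "010010100101010"  (len 15)
step 14: "10010100101010"  (len 14)

14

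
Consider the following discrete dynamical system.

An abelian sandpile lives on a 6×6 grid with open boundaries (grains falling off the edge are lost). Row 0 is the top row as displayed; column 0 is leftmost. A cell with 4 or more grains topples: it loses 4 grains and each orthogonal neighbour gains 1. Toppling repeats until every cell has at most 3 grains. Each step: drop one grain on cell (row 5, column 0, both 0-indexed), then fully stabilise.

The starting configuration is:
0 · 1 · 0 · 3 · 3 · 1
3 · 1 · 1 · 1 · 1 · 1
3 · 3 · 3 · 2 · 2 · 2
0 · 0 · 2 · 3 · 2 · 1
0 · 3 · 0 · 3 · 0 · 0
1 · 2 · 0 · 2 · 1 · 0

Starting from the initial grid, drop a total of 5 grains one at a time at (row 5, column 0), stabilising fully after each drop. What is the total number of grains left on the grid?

54

step 0: 0 · 1 · 0 · 3 · 3 · 1
3 · 1 · 1 · 1 · 1 · 1
3 · 3 · 3 · 2 · 2 · 2
0 · 0 · 2 · 3 · 2 · 1
0 · 3 · 0 · 3 · 0 · 0
1 · 2 · 0 · 2 · 1 · 0
step 1: 0 · 1 · 0 · 3 · 3 · 1
3 · 1 · 1 · 1 · 1 · 1
3 · 3 · 3 · 2 · 2 · 2
0 · 0 · 2 · 3 · 2 · 1
0 · 3 · 0 · 3 · 0 · 0
2 · 2 · 0 · 2 · 1 · 0
step 2: 0 · 1 · 0 · 3 · 3 · 1
3 · 1 · 1 · 1 · 1 · 1
3 · 3 · 3 · 2 · 2 · 2
0 · 0 · 2 · 3 · 2 · 1
0 · 3 · 0 · 3 · 0 · 0
3 · 2 · 0 · 2 · 1 · 0
step 3: 0 · 1 · 0 · 3 · 3 · 1
3 · 1 · 1 · 1 · 1 · 1
3 · 3 · 3 · 2 · 2 · 2
0 · 0 · 2 · 3 · 2 · 1
1 · 3 · 0 · 3 · 0 · 0
0 · 3 · 0 · 2 · 1 · 0
step 4: 0 · 1 · 0 · 3 · 3 · 1
3 · 1 · 1 · 1 · 1 · 1
3 · 3 · 3 · 2 · 2 · 2
0 · 0 · 2 · 3 · 2 · 1
1 · 3 · 0 · 3 · 0 · 0
1 · 3 · 0 · 2 · 1 · 0
step 5: 0 · 1 · 0 · 3 · 3 · 1
3 · 1 · 1 · 1 · 1 · 1
3 · 3 · 3 · 2 · 2 · 2
0 · 0 · 2 · 3 · 2 · 1
1 · 3 · 0 · 3 · 0 · 0
2 · 3 · 0 · 2 · 1 · 0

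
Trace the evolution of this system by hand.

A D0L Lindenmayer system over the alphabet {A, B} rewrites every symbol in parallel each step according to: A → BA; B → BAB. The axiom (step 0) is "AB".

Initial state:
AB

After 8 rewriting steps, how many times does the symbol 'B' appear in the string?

step 0: AB
step 1: BABAB
step 2: BABBABABBABAB
step 3: BABBABABBABBABABBABABBABBABABBABAB
step 4: BABBABABBABBABABBABABBABBABABBABBABABBABABBABBABABBABABBABBABABBABBABABBABABBABBABABBABAB
step 5: BABBABABBABBABABBABABBABBABABBABBABABBABABBABBABABBABABBAB…BBABABBABABBABBABABBABABBABBABABBABBABABBABABBABBABABBABAB  (len 233)
step 6: BABBABABBABBABABBABABBABBABABBABBABABBABABBABBABABBABABBAB…BBABABBABABBABBABABBABABBABBABABBABBABABBABABBABBABABBABAB  (len 610)
step 7: BABBABABBABBABABBABABBABBABABBABBABABBABABBABBABABBABABBAB…BBABABBABABBABBABABBABABBABBABABBABBABABBABABBABBABABBABAB  (len 1597)
step 8: BABBABABBABBABABBABABBABBABABBABBABABBABABBABBABABBABABBAB…BBABABBABABBABBABABBABABBABBABABBABBABABBABABBABBABABBABAB  (len 4181)

2584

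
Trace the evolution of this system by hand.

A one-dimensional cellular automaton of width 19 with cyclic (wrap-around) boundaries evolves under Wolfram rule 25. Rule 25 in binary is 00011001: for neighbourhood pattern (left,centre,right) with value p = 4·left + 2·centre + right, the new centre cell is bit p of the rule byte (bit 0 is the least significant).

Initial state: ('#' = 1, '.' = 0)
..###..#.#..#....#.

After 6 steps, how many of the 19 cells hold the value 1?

8

[0] ..###..#.#..#....#.
[1] #.#..#....#..###..#
[2] ...#..###..#.#..#.#
[3] ##..#.#..#....#....
[4] #.#....#..###..###.
[5] ...###..#.#..#.#...
[6] ##.#..#....#....###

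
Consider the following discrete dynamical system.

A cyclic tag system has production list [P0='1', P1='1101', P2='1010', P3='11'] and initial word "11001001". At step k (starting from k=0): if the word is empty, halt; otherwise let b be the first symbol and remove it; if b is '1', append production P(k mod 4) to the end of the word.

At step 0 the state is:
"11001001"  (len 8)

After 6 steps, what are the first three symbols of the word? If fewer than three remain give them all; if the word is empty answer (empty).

011

k=0  "11001001"  (len 8)
k=1  "10010011"  (len 8)
k=2  "00100111101"  (len 11)
k=3  "0100111101"  (len 10)
k=4  "100111101"  (len 9)
k=5  "001111011"  (len 9)
k=6  "01111011"  (len 8)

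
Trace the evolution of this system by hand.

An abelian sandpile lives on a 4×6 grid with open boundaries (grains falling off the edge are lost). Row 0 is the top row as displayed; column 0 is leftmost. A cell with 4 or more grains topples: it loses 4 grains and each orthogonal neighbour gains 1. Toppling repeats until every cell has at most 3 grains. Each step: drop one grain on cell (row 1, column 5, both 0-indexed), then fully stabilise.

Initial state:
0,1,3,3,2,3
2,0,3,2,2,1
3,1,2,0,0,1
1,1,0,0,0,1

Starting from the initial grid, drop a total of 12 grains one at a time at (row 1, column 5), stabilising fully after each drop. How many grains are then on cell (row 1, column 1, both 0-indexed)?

t=0: 0,1,3,3,2,3
2,0,3,2,2,1
3,1,2,0,0,1
1,1,0,0,0,1
t=1: 0,1,3,3,2,3
2,0,3,2,2,2
3,1,2,0,0,1
1,1,0,0,0,1
t=2: 0,1,3,3,2,3
2,0,3,2,2,3
3,1,2,0,0,1
1,1,0,0,0,1
t=3: 0,1,3,3,3,0
2,0,3,2,3,1
3,1,2,0,0,2
1,1,0,0,0,1
t=4: 0,1,3,3,3,0
2,0,3,2,3,2
3,1,2,0,0,2
1,1,0,0,0,1
t=5: 0,1,3,3,3,0
2,0,3,2,3,3
3,1,2,0,0,2
1,1,0,0,0,1
t=6: 0,2,1,2,1,2
2,1,1,1,2,1
3,1,3,1,1,3
1,1,0,0,0,1
t=7: 0,2,1,2,1,2
2,1,1,1,2,2
3,1,3,1,1,3
1,1,0,0,0,1
t=8: 0,2,1,2,1,2
2,1,1,1,2,3
3,1,3,1,1,3
1,1,0,0,0,1
t=9: 0,2,1,2,1,3
2,1,1,1,3,1
3,1,3,1,2,0
1,1,0,0,0,2
t=10: 0,2,1,2,1,3
2,1,1,1,3,2
3,1,3,1,2,0
1,1,0,0,0,2
t=11: 0,2,1,2,1,3
2,1,1,1,3,3
3,1,3,1,2,0
1,1,0,0,0,2
t=12: 0,2,1,2,3,0
2,1,1,2,0,2
3,1,3,1,3,1
1,1,0,0,0,2

1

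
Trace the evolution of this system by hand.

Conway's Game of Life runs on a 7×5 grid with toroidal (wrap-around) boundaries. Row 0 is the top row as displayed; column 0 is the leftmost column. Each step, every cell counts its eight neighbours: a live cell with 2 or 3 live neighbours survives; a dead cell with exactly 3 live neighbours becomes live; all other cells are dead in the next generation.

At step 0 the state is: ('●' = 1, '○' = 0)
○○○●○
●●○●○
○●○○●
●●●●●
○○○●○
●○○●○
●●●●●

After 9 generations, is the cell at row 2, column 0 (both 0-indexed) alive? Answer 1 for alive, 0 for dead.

k=0  ○○○●○
●●○●○
○●○○●
●●●●●
○○○●○
●○○●○
●●●●●
k=1  ○○○○○
●●○●○
○○○○○
○●○○○
○○○○○
●○○○○
●●○○○
k=2  ○○●○●
○○○○○
●●●○○
○○○○○
○○○○○
●●○○○
●●○○○
k=3  ●●○○○
●○●●○
○●○○○
○●○○○
○○○○○
●●○○○
○○●○●
k=4  ●○○○○
●○●○●
●●○○○
○○○○○
●●○○○
●●○○○
○○●○●
k=5  ●○○○○
○○○○●
●●○○●
○○○○○
●●○○○
○○●○●
○○○○●
k=6  ●○○○●
○●○○●
●○○○●
○○○○●
●●○○○
○●○●●
●○○●●
k=7  ○●○○○
○●○●○
○○○●●
○●○○●
○●●●○
○●○●○
○●●○○
k=8  ●●○○○
●○○●●
○○○●●
○●○○●
○●○●●
●○○●○
●●○○○
k=9  ○○●○○
○●●●○
○○●○○
○○○○○
○●○●○
○○○●○
○○●○○

0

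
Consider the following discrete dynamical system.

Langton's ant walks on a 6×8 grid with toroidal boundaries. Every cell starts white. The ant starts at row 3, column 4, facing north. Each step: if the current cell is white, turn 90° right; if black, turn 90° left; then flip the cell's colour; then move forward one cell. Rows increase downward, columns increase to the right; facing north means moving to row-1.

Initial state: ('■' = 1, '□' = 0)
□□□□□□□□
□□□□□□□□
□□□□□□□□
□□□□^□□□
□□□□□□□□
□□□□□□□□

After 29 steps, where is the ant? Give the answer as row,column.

5,3

step 0: □□□□□□□□
□□□□□□□□
□□□□□□□□
□□□□^□□□
□□□□□□□□
□□□□□□□□
step 1: □□□□□□□□
□□□□□□□□
□□□□□□□□
□□□□■>□□
□□□□□□□□
□□□□□□□□
step 2: □□□□□□□□
□□□□□□□□
□□□□□□□□
□□□□■■□□
□□□□□v□□
□□□□□□□□
step 3: □□□□□□□□
□□□□□□□□
□□□□□□□□
□□□□■■□□
□□□□<■□□
□□□□□□□□
step 4: □□□□□□□□
□□□□□□□□
□□□□□□□□
□□□□^■□□
□□□□■■□□
□□□□□□□□
step 5: □□□□□□□□
□□□□□□□□
□□□□□□□□
□□□<□■□□
□□□□■■□□
□□□□□□□□
step 6: □□□□□□□□
□□□□□□□□
□□□^□□□□
□□□■□■□□
□□□□■■□□
□□□□□□□□
step 7: □□□□□□□□
□□□□□□□□
□□□■>□□□
□□□■□■□□
□□□□■■□□
□□□□□□□□
step 8: □□□□□□□□
□□□□□□□□
□□□■■□□□
□□□■v■□□
□□□□■■□□
□□□□□□□□
step 9: □□□□□□□□
□□□□□□□□
□□□■■□□□
□□□<■■□□
□□□□■■□□
□□□□□□□□
step 10: □□□□□□□□
□□□□□□□□
□□□■■□□□
□□□□■■□□
□□□v■■□□
□□□□□□□□
step 11: □□□□□□□□
□□□□□□□□
□□□■■□□□
□□□□■■□□
□□<■■■□□
□□□□□□□□
step 12: □□□□□□□□
□□□□□□□□
□□□■■□□□
□□^□■■□□
□□■■■■□□
□□□□□□□□
step 13: □□□□□□□□
□□□□□□□□
□□□■■□□□
□□■>■■□□
□□■■■■□□
□□□□□□□□
step 14: □□□□□□□□
□□□□□□□□
□□□■■□□□
□□■■■■□□
□□■v■■□□
□□□□□□□□
step 15: □□□□□□□□
□□□□□□□□
□□□■■□□□
□□■■■■□□
□□■□>■□□
□□□□□□□□
step 16: □□□□□□□□
□□□□□□□□
□□□■■□□□
□□■■^■□□
□□■□□■□□
□□□□□□□□
step 17: □□□□□□□□
□□□□□□□□
□□□■■□□□
□□■<□■□□
□□■□□■□□
□□□□□□□□
step 18: □□□□□□□□
□□□□□□□□
□□□■■□□□
□□■□□■□□
□□■v□■□□
□□□□□□□□
step 19: □□□□□□□□
□□□□□□□□
□□□■■□□□
□□■□□■□□
□□<■□■□□
□□□□□□□□
step 20: □□□□□□□□
□□□□□□□□
□□□■■□□□
□□■□□■□□
□□□■□■□□
□□v□□□□□
step 21: □□□□□□□□
□□□□□□□□
□□□■■□□□
□□■□□■□□
□□□■□■□□
□<■□□□□□
step 22: □□□□□□□□
□□□□□□□□
□□□■■□□□
□□■□□■□□
□^□■□■□□
□■■□□□□□
step 23: □□□□□□□□
□□□□□□□□
□□□■■□□□
□□■□□■□□
□■>■□■□□
□■■□□□□□
step 24: □□□□□□□□
□□□□□□□□
□□□■■□□□
□□■□□■□□
□■■■□■□□
□■v□□□□□
step 25: □□□□□□□□
□□□□□□□□
□□□■■□□□
□□■□□■□□
□■■■□■□□
□■□>□□□□
step 26: □□□v□□□□
□□□□□□□□
□□□■■□□□
□□■□□■□□
□■■■□■□□
□■□■□□□□
step 27: □□<■□□□□
□□□□□□□□
□□□■■□□□
□□■□□■□□
□■■■□■□□
□■□■□□□□
step 28: □□■■□□□□
□□□□□□□□
□□□■■□□□
□□■□□■□□
□■■■□■□□
□■^■□□□□
step 29: □□■■□□□□
□□□□□□□□
□□□■■□□□
□□■□□■□□
□■■■□■□□
□■■>□□□□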